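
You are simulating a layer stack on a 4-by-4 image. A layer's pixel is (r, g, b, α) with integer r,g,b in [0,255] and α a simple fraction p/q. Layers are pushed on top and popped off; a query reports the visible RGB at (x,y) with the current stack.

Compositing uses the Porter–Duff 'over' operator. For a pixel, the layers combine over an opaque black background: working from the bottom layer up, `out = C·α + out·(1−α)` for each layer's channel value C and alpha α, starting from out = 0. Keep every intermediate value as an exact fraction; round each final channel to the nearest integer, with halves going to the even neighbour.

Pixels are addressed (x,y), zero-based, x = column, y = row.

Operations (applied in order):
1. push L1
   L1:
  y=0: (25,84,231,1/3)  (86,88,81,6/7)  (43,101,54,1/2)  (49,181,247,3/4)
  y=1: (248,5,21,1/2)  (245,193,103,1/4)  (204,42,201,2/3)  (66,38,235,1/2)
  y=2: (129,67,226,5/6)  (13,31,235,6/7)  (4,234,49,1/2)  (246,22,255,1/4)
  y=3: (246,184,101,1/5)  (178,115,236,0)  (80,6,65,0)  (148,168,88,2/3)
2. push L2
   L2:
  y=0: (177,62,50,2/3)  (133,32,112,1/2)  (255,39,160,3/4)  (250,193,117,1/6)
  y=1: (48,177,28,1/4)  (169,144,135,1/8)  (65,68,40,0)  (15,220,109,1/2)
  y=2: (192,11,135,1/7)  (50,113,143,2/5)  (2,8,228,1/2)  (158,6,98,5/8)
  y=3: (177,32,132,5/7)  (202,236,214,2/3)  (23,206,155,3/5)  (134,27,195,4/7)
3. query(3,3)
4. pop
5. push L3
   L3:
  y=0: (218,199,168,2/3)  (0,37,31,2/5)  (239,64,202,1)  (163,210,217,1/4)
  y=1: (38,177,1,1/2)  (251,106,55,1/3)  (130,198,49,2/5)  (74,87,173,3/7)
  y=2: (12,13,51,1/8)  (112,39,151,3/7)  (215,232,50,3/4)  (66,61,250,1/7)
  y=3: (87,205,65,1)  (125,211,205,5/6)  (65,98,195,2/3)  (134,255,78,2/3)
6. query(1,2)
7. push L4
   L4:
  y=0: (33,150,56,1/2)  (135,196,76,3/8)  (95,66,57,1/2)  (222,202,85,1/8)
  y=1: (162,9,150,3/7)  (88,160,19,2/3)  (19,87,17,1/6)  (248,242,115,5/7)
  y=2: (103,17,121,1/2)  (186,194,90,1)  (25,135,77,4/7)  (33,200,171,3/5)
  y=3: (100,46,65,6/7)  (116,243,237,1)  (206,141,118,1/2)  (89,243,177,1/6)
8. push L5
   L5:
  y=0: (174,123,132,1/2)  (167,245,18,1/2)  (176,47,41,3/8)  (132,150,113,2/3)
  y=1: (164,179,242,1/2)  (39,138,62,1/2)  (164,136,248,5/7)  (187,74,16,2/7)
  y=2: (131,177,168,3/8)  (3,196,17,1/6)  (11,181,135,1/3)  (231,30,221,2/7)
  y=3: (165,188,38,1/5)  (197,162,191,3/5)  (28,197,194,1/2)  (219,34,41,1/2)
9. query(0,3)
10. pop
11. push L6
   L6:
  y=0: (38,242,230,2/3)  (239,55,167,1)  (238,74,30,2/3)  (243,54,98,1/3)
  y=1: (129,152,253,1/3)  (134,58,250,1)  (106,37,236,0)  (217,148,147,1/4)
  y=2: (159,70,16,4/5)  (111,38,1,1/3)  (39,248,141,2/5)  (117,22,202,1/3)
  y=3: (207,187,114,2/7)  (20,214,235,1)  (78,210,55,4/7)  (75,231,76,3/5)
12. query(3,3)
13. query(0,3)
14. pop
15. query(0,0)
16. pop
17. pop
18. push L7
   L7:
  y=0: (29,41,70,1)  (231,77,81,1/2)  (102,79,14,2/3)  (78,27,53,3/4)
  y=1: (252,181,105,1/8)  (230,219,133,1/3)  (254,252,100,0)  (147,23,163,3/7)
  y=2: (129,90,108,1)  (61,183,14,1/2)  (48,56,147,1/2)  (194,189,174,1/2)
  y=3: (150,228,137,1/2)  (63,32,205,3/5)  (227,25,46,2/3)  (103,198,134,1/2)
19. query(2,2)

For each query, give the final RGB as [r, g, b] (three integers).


at x=3,y=3 over L1,L2:
after L1 α=2/3: [296/3, 112, 176/3]
after L2 α=4/7: [832/7, 444/7, 956/7]
= [119, 63, 137]

(1,2) stack=L1,L3; from [0,0,0]:
after L1 α=6/7: [78/7, 186/7, 1410/7]
after L3 α=3/7: [2664/49, 1563/49, 8811/49]
rounded: [54, 32, 180]

(0,3) stack=L1,L3,L4,L5; from [0,0,0]:
+L1 (α=1/5) → [246/5, 184/5, 101/5]
+L3 (α=1) → [87, 205, 65]
+L4 (α=6/7) → [687/7, 481/7, 65]
+L5 (α=1/5) → [3903/35, 648/7, 298/5]
→ [112, 93, 60]

query (3,3) [L1,L3,L4,L6] — begin 0,0,0
+L1 (α=2/3) → [296/3, 112, 176/3]
+L3 (α=2/3) → [1100/9, 622/3, 644/9]
+L4 (α=1/6) → [6301/54, 3839/18, 4813/54]
+L6 (α=3/5) → [12376/135, 10076/45, 10969/135]
rounded: [92, 224, 81]

query (0,3) [L1,L3,L4,L6] — begin 0,0,0
L1 α=1/5: [246/5, 184/5, 101/5]
L3 α=1: [87, 205, 65]
L4 α=6/7: [687/7, 481/7, 65]
L6 α=2/7: [6333/49, 5023/49, 79]
= [129, 103, 79]

at x=0,y=0 over L1,L3,L4:
+L1 (α=1/3) → [25/3, 28, 77]
+L3 (α=2/3) → [1333/9, 142, 413/3]
+L4 (α=1/2) → [815/9, 146, 581/6]
= [91, 146, 97]

(2,2) stack=L1,L7; from [0,0,0]:
after L1 α=1/2: [2, 117, 49/2]
after L7 α=1/2: [25, 173/2, 343/4]
→ [25, 86, 86]


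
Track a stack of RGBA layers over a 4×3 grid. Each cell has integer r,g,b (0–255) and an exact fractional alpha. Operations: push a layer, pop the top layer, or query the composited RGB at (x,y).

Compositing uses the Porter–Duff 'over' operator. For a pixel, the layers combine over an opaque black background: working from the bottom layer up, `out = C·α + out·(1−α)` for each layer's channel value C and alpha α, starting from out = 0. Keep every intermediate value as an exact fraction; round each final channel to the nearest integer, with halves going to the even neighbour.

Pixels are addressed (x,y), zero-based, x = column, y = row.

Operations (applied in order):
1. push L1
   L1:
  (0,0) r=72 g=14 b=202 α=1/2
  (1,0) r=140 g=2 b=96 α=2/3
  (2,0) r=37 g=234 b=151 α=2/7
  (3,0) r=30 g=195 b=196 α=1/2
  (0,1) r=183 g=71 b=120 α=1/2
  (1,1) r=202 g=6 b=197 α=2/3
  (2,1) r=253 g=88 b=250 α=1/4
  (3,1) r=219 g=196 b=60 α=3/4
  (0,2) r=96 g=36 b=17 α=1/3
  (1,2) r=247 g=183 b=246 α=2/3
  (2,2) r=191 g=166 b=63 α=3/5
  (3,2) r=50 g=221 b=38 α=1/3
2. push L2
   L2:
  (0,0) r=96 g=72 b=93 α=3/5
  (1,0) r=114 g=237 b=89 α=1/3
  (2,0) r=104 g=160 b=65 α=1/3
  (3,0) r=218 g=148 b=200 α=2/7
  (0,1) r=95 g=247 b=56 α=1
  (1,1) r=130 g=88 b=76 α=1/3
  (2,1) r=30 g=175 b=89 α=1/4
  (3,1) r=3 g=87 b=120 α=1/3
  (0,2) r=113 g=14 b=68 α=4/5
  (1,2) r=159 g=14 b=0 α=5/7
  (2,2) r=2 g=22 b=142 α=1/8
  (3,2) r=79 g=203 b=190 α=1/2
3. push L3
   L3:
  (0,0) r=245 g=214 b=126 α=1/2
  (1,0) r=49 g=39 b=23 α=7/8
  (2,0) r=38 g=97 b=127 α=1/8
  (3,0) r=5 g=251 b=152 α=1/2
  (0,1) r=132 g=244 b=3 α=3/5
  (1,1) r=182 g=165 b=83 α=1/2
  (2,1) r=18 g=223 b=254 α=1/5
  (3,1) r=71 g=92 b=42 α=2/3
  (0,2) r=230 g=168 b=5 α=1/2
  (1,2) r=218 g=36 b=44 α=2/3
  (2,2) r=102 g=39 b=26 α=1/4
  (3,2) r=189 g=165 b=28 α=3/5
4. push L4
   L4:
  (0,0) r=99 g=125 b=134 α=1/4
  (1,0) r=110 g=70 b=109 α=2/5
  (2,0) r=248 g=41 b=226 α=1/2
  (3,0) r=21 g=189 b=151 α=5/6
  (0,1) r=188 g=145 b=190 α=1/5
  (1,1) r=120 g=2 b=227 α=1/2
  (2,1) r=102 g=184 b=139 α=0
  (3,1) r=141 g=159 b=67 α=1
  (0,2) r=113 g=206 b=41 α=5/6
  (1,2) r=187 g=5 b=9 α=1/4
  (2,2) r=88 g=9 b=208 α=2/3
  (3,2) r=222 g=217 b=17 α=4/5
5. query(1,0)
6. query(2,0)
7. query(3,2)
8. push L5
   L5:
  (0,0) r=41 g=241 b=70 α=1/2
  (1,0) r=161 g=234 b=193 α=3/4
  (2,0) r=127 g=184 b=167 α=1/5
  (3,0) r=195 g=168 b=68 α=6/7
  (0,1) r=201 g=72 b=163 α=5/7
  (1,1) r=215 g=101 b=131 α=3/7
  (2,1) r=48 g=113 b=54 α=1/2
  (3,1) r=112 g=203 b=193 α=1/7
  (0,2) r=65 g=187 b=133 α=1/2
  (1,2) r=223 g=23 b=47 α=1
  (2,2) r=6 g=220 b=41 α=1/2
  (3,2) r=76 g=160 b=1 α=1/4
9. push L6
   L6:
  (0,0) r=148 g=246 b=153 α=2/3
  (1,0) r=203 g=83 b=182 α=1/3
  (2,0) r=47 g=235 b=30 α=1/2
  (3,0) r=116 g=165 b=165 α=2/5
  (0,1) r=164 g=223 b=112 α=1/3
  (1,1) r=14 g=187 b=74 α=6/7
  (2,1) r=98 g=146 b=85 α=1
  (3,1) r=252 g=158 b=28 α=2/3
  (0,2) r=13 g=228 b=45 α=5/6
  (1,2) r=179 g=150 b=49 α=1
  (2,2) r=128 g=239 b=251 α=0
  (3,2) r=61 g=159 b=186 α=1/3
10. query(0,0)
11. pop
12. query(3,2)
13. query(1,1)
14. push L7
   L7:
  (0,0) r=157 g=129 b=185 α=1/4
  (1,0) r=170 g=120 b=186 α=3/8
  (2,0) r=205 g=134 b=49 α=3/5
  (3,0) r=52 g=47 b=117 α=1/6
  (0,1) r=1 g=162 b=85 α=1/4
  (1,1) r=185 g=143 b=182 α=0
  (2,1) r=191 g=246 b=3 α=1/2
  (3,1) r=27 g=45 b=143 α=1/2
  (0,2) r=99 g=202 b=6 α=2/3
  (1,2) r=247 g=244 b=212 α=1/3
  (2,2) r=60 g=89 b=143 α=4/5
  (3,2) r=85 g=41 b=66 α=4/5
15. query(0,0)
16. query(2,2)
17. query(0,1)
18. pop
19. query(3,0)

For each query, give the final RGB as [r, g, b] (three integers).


at x=1,y=0 over L1,L2,L3,L4:
+L1 (α=2/3) → [280/3, 4/3, 64]
+L2 (α=1/3) → [902/9, 719/9, 217/3]
+L3 (α=7/8) → [3989/72, 397/9, 175/6]
+L4 (α=2/5) → [9269/120, 817/15, 611/10]
→ [77, 54, 61]

(2,0) stack=L1,L2,L3,L4; from [0,0,0]:
+L1 (α=2/7) → [74/7, 468/7, 302/7]
+L2 (α=1/3) → [292/7, 2056/21, 353/7]
+L3 (α=1/8) → [165/4, 2347/24, 60]
+L4 (α=1/2) → [1157/8, 3331/48, 143]
= [145, 69, 143]

at x=3,y=2 over L1,L2,L3,L4:
L1 α=1/3: [50/3, 221/3, 38/3]
L2 α=1/2: [287/6, 415/3, 304/3]
L3 α=3/5: [1988/15, 463/3, 172/3]
L4 α=4/5: [15308/75, 3067/15, 376/15]
= [204, 204, 25]

(0,0) stack=L1,L2,L3,L4,L5,L6; from [0,0,0]:
after L1 α=1/2: [36, 7, 101]
after L2 α=3/5: [72, 46, 481/5]
after L3 α=1/2: [317/2, 130, 1111/10]
after L4 α=1/4: [1149/8, 515/4, 4673/40]
after L5 α=1/2: [1477/16, 1479/8, 7473/80]
after L6 α=2/3: [2071/16, 1805/8, 10651/80]
→ [129, 226, 133]

query (3,2) [L1,L2,L3,L4,L5] — begin 0,0,0
L1 α=1/3: [50/3, 221/3, 38/3]
L2 α=1/2: [287/6, 415/3, 304/3]
L3 α=3/5: [1988/15, 463/3, 172/3]
L4 α=4/5: [15308/75, 3067/15, 376/15]
L5 α=1/4: [4302/25, 3867/20, 381/20]
rounded: [172, 193, 19]

at x=1,y=1 over L1,L2,L3,L4,L5:
after L1 α=2/3: [404/3, 4, 394/3]
after L2 α=1/3: [1198/9, 32, 1016/9]
after L3 α=1/2: [1418/9, 197/2, 1763/18]
after L4 α=1/2: [1249/9, 201/4, 5849/36]
after L5 α=3/7: [1543/9, 72, 9386/63]
→ [171, 72, 149]

(0,0) stack=L1,L2,L3,L4,L5,L7; from [0,0,0]:
+L1 (α=1/2) → [36, 7, 101]
+L2 (α=3/5) → [72, 46, 481/5]
+L3 (α=1/2) → [317/2, 130, 1111/10]
+L4 (α=1/4) → [1149/8, 515/4, 4673/40]
+L5 (α=1/2) → [1477/16, 1479/8, 7473/80]
+L7 (α=1/4) → [6943/64, 5469/32, 37219/320]
= [108, 171, 116]

at x=2,y=2 over L1,L2,L3,L4,L5,L7:
after L1 α=3/5: [573/5, 498/5, 189/5]
after L2 α=1/8: [4021/40, 899/10, 2033/40]
after L3 α=1/4: [16143/160, 3087/40, 7139/160]
after L4 α=2/3: [44303/480, 1269/40, 73699/480]
after L5 α=1/2: [47183/960, 10069/80, 93379/960]
after L7 α=4/5: [277583/4800, 38549/400, 642499/4800]
rounded: [58, 96, 134]

at x=0,y=1 over L1,L2,L3,L4,L5,L7:
L1 α=1/2: [183/2, 71/2, 60]
L2 α=1: [95, 247, 56]
L3 α=3/5: [586/5, 1226/5, 121/5]
L4 α=1/5: [3284/25, 5629/25, 1434/25]
L5 α=5/7: [31693/175, 2894/25, 23243/175]
L7 α=1/4: [47627/350, 3183/25, 21151/175]
rounded: [136, 127, 121]

at x=3,y=0 over L1,L2,L3,L4,L5:
L1 α=1/2: [15, 195/2, 98]
L2 α=2/7: [73, 1567/14, 890/7]
L3 α=1/2: [39, 5081/28, 977/7]
L4 α=5/6: [24, 31541/168, 3131/21]
L5 α=6/7: [1194/7, 200885/1176, 11699/147]
= [171, 171, 80]


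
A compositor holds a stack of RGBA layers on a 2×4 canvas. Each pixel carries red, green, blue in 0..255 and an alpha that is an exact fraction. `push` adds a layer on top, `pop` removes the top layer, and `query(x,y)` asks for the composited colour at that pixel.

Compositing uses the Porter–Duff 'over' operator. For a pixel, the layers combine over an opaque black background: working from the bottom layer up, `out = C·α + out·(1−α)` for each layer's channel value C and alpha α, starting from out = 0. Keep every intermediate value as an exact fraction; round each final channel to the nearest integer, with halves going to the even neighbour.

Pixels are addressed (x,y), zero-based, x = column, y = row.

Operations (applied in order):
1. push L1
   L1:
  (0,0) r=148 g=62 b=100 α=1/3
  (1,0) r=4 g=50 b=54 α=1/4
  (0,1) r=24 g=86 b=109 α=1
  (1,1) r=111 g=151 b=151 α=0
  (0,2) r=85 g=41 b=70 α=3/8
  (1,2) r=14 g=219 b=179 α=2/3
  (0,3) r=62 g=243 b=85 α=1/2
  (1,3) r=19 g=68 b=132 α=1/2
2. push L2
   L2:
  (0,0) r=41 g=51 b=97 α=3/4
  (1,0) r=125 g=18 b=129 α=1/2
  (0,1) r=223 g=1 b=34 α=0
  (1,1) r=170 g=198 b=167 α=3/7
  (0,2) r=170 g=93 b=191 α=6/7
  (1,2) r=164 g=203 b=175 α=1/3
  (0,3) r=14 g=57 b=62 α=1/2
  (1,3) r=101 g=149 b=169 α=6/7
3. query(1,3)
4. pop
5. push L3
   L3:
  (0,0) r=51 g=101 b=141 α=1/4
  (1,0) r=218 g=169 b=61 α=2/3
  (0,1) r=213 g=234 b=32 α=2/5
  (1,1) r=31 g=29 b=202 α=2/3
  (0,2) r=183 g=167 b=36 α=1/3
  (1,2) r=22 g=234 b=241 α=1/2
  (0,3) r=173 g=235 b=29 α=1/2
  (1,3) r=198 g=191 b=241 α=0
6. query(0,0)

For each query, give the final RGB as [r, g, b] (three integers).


query (1,3) [L1,L2] — begin 0,0,0
after L1 α=1/2: [19/2, 34, 66]
after L2 α=6/7: [1231/14, 928/7, 1080/7]
→ [88, 133, 154]

query (0,0) [L1,L3] — begin 0,0,0
after L1 α=1/3: [148/3, 62/3, 100/3]
after L3 α=1/4: [199/4, 163/4, 241/4]
rounded: [50, 41, 60]


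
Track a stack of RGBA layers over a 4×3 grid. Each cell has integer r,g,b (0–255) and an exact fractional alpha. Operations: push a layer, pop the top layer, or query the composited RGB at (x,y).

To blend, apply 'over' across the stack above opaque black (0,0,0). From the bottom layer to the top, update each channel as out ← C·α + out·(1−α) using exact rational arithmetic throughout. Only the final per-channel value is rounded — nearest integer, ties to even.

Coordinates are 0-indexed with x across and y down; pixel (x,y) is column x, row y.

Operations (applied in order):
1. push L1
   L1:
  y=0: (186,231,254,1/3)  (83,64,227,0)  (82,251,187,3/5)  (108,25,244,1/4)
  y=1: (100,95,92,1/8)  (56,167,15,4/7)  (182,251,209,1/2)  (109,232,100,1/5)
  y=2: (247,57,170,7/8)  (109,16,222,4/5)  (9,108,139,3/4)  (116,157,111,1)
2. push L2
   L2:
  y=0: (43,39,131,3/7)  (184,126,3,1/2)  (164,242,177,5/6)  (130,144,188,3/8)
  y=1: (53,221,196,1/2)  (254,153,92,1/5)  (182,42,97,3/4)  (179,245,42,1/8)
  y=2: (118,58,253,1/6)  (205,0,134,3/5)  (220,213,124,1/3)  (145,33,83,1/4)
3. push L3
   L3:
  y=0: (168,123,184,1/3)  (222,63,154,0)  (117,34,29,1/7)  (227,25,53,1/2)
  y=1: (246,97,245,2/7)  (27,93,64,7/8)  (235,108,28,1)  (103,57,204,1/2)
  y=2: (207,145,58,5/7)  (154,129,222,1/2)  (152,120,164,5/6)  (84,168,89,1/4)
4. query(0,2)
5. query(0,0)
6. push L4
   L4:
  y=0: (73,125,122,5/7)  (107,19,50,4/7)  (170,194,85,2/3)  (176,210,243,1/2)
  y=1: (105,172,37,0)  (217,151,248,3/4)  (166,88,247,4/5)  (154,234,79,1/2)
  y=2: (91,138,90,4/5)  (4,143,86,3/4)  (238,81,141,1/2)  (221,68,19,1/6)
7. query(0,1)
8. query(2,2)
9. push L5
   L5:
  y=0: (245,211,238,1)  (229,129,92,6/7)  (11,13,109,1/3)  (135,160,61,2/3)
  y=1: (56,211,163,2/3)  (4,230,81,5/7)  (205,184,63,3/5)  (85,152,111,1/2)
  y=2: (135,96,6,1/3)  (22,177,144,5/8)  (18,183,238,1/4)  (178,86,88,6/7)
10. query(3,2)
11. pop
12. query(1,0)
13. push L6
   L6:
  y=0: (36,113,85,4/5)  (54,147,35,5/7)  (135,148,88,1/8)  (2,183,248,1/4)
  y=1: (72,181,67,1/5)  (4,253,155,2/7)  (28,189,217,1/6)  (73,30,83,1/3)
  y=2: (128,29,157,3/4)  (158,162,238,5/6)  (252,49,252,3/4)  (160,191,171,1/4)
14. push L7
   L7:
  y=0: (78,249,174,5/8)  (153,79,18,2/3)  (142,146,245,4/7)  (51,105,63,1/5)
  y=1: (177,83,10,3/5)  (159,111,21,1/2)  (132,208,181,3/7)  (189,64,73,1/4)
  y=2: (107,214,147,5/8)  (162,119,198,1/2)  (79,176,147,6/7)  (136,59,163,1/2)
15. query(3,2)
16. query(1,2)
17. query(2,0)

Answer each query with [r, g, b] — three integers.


(0,2) stack=L1,L2,L3; from [0,0,0]:
+L1 (α=7/8) → [1729/8, 399/8, 595/4]
+L2 (α=1/6) → [9589/48, 2459/48, 1329/8]
+L3 (α=5/7) → [34429/168, 2837/24, 2489/28]
→ [205, 118, 89]

query (0,0) [L1,L2,L3] — begin 0,0,0
L1 α=1/3: [62, 77, 254/3]
L2 α=3/7: [377/7, 425/7, 2195/21]
L3 α=1/3: [1930/21, 1711/21, 8254/63]
→ [92, 81, 131]

query (0,1) [L1,L2,L3,L4] — begin 0,0,0
L1 α=1/8: [25/2, 95/8, 23/2]
L2 α=1/2: [131/4, 1863/16, 415/4]
L3 α=2/7: [2623/28, 12419/112, 4035/28]
L4 α=0: [2623/28, 12419/112, 4035/28]
= [94, 111, 144]

at x=2,y=2 over L1,L2,L3,L4:
L1 α=3/4: [27/4, 81, 417/4]
L2 α=1/3: [467/6, 125, 665/6]
L3 α=5/6: [5027/36, 725/6, 5585/36]
L4 α=1/2: [13595/72, 1211/12, 10661/72]
= [189, 101, 148]

(3,2) stack=L1,L2,L3,L4,L5; from [0,0,0]:
+L1 (α=1) → [116, 157, 111]
+L2 (α=1/4) → [493/4, 126, 104]
+L3 (α=1/4) → [1815/16, 273/2, 401/4]
+L4 (α=1/6) → [12611/96, 1501/12, 2081/24]
+L5 (α=6/7) → [115139/672, 1099/12, 14753/168]
→ [171, 92, 88]

(1,0) stack=L1,L2,L3,L4; from [0,0,0]:
after L1 α=0: [0, 0, 0]
after L2 α=1/2: [92, 63, 3/2]
after L3 α=0: [92, 63, 3/2]
after L4 α=4/7: [704/7, 265/7, 409/14]
→ [101, 38, 29]

query (3,2) [L1,L2,L3,L4,L6,L7] — begin 0,0,0
L1 α=1: [116, 157, 111]
L2 α=1/4: [493/4, 126, 104]
L3 α=1/4: [1815/16, 273/2, 401/4]
L4 α=1/6: [12611/96, 1501/12, 2081/24]
L6 α=1/4: [17731/128, 2265/16, 3449/32]
L7 α=1/2: [35139/256, 3209/32, 8665/64]
= [137, 100, 135]

(1,2) stack=L1,L2,L3,L4,L6,L7; from [0,0,0]:
+L1 (α=4/5) → [436/5, 64/5, 888/5]
+L2 (α=3/5) → [3947/25, 128/25, 3786/25]
+L3 (α=1/2) → [7797/50, 3353/50, 4668/25]
+L4 (α=3/4) → [8397/200, 24803/200, 5559/50]
+L6 (α=5/6) → [166397/1200, 186803/1200, 65059/300]
+L7 (α=1/2) → [360797/2400, 329603/2400, 124459/600]
rounded: [150, 137, 207]

(2,0) stack=L1,L2,L3,L4,L6,L7; from [0,0,0]:
after L1 α=3/5: [246/5, 753/5, 561/5]
after L2 α=5/6: [2173/15, 6803/30, 831/5]
after L3 α=1/7: [4931/35, 6973/35, 733/5]
after L4 α=2/3: [16831/105, 6851/35, 1583/15]
after L6 α=1/8: [2357/15, 7591/40, 12401/120]
after L7 α=4/7: [5197/35, 46133/280, 51601/280]
= [148, 165, 184]


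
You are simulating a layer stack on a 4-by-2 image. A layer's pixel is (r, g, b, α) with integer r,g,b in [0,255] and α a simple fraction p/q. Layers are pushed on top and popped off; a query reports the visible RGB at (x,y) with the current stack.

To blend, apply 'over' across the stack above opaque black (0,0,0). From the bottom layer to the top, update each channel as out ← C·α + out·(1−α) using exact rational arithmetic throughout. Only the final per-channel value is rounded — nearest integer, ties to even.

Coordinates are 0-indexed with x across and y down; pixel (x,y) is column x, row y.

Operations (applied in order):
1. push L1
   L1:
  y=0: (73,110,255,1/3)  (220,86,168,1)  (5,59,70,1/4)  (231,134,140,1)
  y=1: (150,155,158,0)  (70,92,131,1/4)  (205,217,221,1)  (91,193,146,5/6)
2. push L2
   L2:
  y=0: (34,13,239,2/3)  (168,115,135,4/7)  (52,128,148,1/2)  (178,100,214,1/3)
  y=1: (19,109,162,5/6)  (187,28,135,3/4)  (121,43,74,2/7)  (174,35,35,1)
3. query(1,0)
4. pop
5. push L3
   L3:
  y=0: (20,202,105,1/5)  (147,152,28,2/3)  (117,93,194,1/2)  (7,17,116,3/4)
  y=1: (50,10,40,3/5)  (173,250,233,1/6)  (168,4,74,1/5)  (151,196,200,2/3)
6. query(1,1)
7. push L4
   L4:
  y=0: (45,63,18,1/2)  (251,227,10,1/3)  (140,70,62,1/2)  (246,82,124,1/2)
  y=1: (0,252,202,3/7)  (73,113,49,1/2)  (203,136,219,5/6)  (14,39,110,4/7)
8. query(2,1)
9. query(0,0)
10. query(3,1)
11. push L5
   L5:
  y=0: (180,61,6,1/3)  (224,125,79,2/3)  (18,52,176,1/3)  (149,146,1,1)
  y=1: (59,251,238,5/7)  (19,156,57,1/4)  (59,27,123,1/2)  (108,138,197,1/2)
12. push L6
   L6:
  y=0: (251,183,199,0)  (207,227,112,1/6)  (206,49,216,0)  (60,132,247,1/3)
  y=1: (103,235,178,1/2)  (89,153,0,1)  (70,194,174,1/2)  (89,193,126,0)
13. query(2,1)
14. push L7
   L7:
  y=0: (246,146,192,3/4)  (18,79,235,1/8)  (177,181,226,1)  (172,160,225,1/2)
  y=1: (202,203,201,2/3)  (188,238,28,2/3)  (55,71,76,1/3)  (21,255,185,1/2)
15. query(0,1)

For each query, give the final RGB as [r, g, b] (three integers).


(1,0) stack=L1,L2; from [0,0,0]:
after L1 α=1: [220, 86, 168]
after L2 α=4/7: [1332/7, 718/7, 1044/7]
= [190, 103, 149]

(1,1) stack=L1,L3; from [0,0,0]:
+L1 (α=1/4) → [35/2, 23, 131/4]
+L3 (α=1/6) → [521/12, 365/6, 529/8]
→ [43, 61, 66]

query (2,1) [L1,L3,L4] — begin 0,0,0
L1 α=1: [205, 217, 221]
L3 α=1/5: [988/5, 872/5, 958/5]
L4 α=5/6: [2021/10, 712/5, 6433/30]
→ [202, 142, 214]

query (0,0) [L1,L3,L4] — begin 0,0,0
+L1 (α=1/3) → [73/3, 110/3, 85]
+L3 (α=1/5) → [352/15, 1046/15, 89]
+L4 (α=1/2) → [1027/30, 1991/30, 107/2]
rounded: [34, 66, 54]

query (3,1) [L1,L3,L4] — begin 0,0,0
+L1 (α=5/6) → [455/6, 965/6, 365/3]
+L3 (α=2/3) → [2267/18, 3317/18, 1565/9]
+L4 (α=4/7) → [2603/42, 4253/42, 2885/21]
→ [62, 101, 137]

(2,1) stack=L1,L3,L4,L5,L6; from [0,0,0]:
L1 α=1: [205, 217, 221]
L3 α=1/5: [988/5, 872/5, 958/5]
L4 α=5/6: [2021/10, 712/5, 6433/30]
L5 α=1/2: [2611/20, 847/10, 10123/60]
L6 α=1/2: [4011/40, 2787/20, 20563/120]
rounded: [100, 139, 171]

at x=0,y=1 over L1,L3,L4,L5,L6,L7:
L1 α=0: [0, 0, 0]
L3 α=3/5: [30, 6, 24]
L4 α=3/7: [120/7, 780/7, 702/7]
L5 α=5/7: [2305/49, 10345/49, 9734/49]
L6 α=1/2: [3676/49, 10930/49, 9228/49]
L7 α=2/3: [7824/49, 30824/147, 9642/49]
= [160, 210, 197]


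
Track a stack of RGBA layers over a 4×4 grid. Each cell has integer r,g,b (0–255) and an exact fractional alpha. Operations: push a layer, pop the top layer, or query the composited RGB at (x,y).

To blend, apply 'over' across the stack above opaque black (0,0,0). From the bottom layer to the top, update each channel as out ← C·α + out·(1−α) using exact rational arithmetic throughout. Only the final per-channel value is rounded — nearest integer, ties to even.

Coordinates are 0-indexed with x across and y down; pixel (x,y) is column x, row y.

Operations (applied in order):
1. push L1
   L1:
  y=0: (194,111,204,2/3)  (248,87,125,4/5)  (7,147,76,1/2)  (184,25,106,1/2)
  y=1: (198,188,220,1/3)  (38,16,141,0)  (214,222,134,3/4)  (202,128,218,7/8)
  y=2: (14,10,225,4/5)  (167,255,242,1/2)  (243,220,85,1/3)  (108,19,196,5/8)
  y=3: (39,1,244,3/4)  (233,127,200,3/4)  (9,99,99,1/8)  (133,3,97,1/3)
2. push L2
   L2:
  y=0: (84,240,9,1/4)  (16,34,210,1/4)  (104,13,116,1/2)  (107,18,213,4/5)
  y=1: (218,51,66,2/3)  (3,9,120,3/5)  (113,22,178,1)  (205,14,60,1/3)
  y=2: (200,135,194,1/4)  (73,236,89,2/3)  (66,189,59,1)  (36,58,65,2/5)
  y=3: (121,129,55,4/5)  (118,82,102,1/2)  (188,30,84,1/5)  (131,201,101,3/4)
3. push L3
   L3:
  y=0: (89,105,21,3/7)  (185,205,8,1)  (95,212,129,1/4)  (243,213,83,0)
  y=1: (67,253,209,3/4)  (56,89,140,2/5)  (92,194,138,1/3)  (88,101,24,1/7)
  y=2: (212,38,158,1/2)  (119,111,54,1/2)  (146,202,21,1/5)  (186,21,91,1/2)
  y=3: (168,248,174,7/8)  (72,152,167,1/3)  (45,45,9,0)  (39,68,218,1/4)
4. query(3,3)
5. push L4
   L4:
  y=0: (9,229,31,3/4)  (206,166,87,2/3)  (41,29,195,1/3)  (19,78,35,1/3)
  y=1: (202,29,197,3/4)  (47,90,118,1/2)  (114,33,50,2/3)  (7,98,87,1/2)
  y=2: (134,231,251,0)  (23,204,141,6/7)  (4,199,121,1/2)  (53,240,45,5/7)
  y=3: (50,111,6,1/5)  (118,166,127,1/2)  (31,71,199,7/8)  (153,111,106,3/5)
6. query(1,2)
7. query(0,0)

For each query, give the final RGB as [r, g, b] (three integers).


query (3,3) [L1,L2,L3] — begin 0,0,0
L1 α=1/3: [133/3, 1, 97/3]
L2 α=3/4: [328/3, 151, 503/6]
L3 α=1/4: [367/4, 521/4, 939/8]
= [92, 130, 117]

(1,2) stack=L1,L2,L3,L4; from [0,0,0]:
+L1 (α=1/2) → [167/2, 255/2, 121]
+L2 (α=2/3) → [153/2, 1199/6, 299/3]
+L3 (α=1/2) → [391/4, 1865/12, 461/6]
+L4 (α=6/7) → [943/28, 16553/84, 791/6]
→ [34, 197, 132]

(0,0) stack=L1,L2,L3,L4; from [0,0,0]:
+L1 (α=2/3) → [388/3, 74, 136]
+L2 (α=1/4) → [118, 231/2, 417/4]
+L3 (α=3/7) → [739/7, 111, 480/7]
+L4 (α=3/4) → [232/7, 399/2, 1131/28]
→ [33, 200, 40]


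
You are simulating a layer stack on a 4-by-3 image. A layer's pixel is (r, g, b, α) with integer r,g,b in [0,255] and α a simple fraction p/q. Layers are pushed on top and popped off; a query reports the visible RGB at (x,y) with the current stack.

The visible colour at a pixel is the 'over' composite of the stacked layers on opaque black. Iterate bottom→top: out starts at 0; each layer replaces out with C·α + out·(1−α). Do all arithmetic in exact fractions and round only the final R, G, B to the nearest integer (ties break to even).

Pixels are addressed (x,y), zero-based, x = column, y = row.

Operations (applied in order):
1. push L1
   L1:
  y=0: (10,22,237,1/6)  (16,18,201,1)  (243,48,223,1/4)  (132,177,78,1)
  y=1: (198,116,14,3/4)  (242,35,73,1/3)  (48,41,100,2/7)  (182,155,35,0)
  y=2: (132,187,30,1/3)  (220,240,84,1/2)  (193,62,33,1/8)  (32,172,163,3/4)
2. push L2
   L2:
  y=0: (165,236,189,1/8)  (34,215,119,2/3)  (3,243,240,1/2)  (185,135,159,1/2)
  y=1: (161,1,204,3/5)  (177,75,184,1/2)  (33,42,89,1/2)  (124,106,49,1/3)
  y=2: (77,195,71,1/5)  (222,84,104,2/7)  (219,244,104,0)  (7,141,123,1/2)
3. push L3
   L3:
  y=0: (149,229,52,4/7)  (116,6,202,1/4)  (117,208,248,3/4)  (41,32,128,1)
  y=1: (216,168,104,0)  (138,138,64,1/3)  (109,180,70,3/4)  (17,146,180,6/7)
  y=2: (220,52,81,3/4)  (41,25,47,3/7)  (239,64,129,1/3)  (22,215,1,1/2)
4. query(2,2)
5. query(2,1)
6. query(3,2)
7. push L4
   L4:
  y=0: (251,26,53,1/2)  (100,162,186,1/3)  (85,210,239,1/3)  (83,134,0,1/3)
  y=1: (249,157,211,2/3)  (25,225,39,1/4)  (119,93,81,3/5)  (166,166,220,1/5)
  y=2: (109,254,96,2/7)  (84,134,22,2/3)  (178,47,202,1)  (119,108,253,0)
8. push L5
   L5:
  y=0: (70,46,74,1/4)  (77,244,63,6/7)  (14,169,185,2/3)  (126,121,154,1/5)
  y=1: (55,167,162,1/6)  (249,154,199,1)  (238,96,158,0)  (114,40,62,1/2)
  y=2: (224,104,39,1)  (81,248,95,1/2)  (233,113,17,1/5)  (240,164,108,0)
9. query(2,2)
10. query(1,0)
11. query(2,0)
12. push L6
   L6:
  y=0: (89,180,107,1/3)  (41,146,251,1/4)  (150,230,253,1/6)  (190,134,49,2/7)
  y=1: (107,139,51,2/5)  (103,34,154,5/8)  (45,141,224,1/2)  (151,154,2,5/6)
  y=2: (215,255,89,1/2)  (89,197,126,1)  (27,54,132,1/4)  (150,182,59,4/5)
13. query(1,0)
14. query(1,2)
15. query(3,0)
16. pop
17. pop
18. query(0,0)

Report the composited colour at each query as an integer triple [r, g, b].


query (2,2) [L1,L2,L3] — begin 0,0,0
+L1 (α=1/8) → [193/8, 31/4, 33/8]
+L2 (α=0) → [193/8, 31/4, 33/8]
+L3 (α=1/3) → [383/4, 53/2, 183/4]
rounded: [96, 26, 46]

query (2,1) [L1,L2,L3] — begin 0,0,0
after L1 α=2/7: [96/7, 82/7, 200/7]
after L2 α=1/2: [327/14, 188/7, 823/14]
after L3 α=3/4: [4905/56, 992/7, 3763/56]
→ [88, 142, 67]

at x=3,y=2 over L1,L2,L3:
after L1 α=3/4: [24, 129, 489/4]
after L2 α=1/2: [31/2, 135, 981/8]
after L3 α=1/2: [75/4, 175, 989/16]
→ [19, 175, 62]

at x=2,y=2 over L1,L2,L3,L4,L5:
+L1 (α=1/8) → [193/8, 31/4, 33/8]
+L2 (α=0) → [193/8, 31/4, 33/8]
+L3 (α=1/3) → [383/4, 53/2, 183/4]
+L4 (α=1) → [178, 47, 202]
+L5 (α=1/5) → [189, 301/5, 165]
rounded: [189, 60, 165]

at x=1,y=0 over L1,L2,L3,L4,L5:
+L1 (α=1) → [16, 18, 201]
+L2 (α=2/3) → [28, 448/3, 439/3]
+L3 (α=1/4) → [50, 227/2, 641/4]
+L4 (α=1/3) → [200/3, 389/3, 1013/6]
+L5 (α=6/7) → [1586/21, 683/3, 3281/42]
→ [76, 228, 78]

at x=2,y=0 over L1,L2,L3,L4,L5:
L1 α=1/4: [243/4, 12, 223/4]
L2 α=1/2: [255/8, 255/2, 1183/8]
L3 α=3/4: [3063/32, 1503/8, 7135/32]
L4 α=1/3: [4423/48, 781/4, 3653/16]
L5 α=2/3: [5767/144, 711/4, 3191/16]
rounded: [40, 178, 199]

at x=1,y=0 over L1,L2,L3,L4,L5,L6:
+L1 (α=1) → [16, 18, 201]
+L2 (α=2/3) → [28, 448/3, 439/3]
+L3 (α=1/4) → [50, 227/2, 641/4]
+L4 (α=1/3) → [200/3, 389/3, 1013/6]
+L5 (α=6/7) → [1586/21, 683/3, 3281/42]
+L6 (α=1/4) → [1873/28, 829/4, 6795/56]
= [67, 207, 121]

at x=1,y=2 over L1,L2,L3,L4,L5,L6:
after L1 α=1/2: [110, 120, 42]
after L2 α=2/7: [142, 768/7, 418/7]
after L3 α=3/7: [691/7, 3597/49, 2659/49]
after L4 α=2/3: [1867/21, 16729/147, 1605/49]
after L5 α=1/2: [1784/21, 53185/294, 3130/49]
after L6 α=1: [89, 197, 126]
→ [89, 197, 126]

query (3,0) [L1,L2,L3,L4,L5,L6] — begin 0,0,0
L1 α=1: [132, 177, 78]
L2 α=1/2: [317/2, 156, 237/2]
L3 α=1: [41, 32, 128]
L4 α=1/3: [55, 66, 256/3]
L5 α=1/5: [346/5, 77, 1486/15]
L6 α=2/7: [726/7, 653/7, 1780/21]
rounded: [104, 93, 85]

at x=0,y=0 over L1,L2,L3,L4:
after L1 α=1/6: [5/3, 11/3, 79/2]
after L2 α=1/8: [265/12, 785/24, 931/16]
after L3 α=4/7: [2649/28, 1159/8, 6121/112]
after L4 α=1/2: [9677/56, 1367/16, 12057/224]
= [173, 85, 54]


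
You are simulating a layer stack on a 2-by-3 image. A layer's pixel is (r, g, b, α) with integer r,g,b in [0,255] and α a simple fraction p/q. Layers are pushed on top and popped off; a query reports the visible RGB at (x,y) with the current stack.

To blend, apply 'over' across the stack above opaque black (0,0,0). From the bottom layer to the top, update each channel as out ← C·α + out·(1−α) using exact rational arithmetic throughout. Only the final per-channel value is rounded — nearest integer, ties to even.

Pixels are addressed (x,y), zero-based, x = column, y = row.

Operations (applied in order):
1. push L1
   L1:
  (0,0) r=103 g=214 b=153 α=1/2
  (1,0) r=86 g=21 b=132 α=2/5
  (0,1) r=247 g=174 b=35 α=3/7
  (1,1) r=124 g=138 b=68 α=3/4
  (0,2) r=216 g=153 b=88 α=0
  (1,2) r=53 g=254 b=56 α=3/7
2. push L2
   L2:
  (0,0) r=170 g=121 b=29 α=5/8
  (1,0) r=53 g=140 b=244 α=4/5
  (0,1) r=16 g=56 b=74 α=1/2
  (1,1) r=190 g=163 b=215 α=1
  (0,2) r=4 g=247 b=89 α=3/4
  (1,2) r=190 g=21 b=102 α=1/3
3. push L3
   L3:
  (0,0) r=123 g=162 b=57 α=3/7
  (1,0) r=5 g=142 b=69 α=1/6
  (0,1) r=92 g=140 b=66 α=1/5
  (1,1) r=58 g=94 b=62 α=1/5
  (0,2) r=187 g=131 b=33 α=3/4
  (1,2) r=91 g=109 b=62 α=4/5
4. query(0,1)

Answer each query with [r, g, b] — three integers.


(0,1) stack=L1,L2,L3; from [0,0,0]:
+L1 (α=3/7) → [741/7, 522/7, 15]
+L2 (α=1/2) → [853/14, 457/7, 89/2]
+L3 (α=1/5) → [470/7, 2808/35, 244/5]
= [67, 80, 49]


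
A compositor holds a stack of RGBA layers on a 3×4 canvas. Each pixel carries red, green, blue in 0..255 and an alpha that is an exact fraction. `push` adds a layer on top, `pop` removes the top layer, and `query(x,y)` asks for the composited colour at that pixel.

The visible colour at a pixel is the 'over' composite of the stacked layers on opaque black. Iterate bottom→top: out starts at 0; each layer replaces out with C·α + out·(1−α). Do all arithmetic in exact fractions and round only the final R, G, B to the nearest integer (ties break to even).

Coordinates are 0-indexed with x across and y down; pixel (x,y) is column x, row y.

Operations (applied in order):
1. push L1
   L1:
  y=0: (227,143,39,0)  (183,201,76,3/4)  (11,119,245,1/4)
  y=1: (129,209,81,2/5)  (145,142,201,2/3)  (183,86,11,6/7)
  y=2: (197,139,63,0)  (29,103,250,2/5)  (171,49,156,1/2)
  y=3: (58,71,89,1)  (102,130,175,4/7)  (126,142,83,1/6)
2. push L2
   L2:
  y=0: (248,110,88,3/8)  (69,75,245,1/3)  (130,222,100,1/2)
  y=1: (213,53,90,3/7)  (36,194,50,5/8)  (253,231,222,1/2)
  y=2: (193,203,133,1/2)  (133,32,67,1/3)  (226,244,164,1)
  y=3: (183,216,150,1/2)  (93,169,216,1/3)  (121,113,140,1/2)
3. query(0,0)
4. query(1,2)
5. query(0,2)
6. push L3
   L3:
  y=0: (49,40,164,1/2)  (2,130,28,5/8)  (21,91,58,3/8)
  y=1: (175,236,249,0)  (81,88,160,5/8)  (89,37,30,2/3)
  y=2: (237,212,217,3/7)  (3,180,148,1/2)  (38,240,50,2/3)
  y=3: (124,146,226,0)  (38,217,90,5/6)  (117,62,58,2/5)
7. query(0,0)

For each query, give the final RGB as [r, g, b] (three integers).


query (0,0) [L1,L2] — begin 0,0,0
after L1 α=0: [0, 0, 0]
after L2 α=3/8: [93, 165/4, 33]
= [93, 41, 33]

query (1,2) [L1,L2] — begin 0,0,0
+L1 (α=2/5) → [58/5, 206/5, 100]
+L2 (α=1/3) → [781/15, 572/15, 89]
= [52, 38, 89]

(0,2) stack=L1,L2; from [0,0,0]:
L1 α=0: [0, 0, 0]
L2 α=1/2: [193/2, 203/2, 133/2]
rounded: [96, 102, 66]

(0,0) stack=L1,L2,L3; from [0,0,0]:
after L1 α=0: [0, 0, 0]
after L2 α=3/8: [93, 165/4, 33]
after L3 α=1/2: [71, 325/8, 197/2]
→ [71, 41, 98]


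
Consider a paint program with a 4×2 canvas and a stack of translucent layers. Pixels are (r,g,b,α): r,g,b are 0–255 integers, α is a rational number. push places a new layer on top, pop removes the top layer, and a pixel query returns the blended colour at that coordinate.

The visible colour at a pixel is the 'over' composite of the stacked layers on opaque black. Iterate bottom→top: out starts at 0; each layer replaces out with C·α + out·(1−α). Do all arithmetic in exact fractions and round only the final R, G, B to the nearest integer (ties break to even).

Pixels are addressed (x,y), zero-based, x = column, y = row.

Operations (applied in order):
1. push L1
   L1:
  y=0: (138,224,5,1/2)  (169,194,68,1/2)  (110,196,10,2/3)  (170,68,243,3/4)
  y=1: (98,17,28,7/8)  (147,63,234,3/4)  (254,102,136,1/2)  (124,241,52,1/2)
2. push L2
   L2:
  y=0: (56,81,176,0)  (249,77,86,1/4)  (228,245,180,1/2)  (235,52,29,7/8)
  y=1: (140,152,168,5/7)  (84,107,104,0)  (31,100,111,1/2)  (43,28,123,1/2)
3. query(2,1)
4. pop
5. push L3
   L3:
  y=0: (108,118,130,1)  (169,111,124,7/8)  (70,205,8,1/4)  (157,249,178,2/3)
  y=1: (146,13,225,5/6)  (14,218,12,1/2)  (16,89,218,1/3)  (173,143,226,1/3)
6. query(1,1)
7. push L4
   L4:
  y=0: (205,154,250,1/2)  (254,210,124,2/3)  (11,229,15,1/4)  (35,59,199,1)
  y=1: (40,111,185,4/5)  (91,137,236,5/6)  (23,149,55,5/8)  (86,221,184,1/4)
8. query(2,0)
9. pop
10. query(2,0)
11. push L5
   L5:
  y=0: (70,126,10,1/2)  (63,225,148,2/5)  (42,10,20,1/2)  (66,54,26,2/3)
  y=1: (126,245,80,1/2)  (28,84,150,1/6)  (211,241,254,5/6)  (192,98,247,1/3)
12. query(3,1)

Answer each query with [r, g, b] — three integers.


at x=2,y=1 over L1,L2:
+L1 (α=1/2) → [127, 51, 68]
+L2 (α=1/2) → [79, 151/2, 179/2]
→ [79, 76, 90]

query (1,1) [L1,L3] — begin 0,0,0
after L1 α=3/4: [441/4, 189/4, 351/2]
after L3 α=1/2: [497/8, 1061/8, 375/4]
→ [62, 133, 94]

(2,0) stack=L1,L3,L4; from [0,0,0]:
+L1 (α=2/3) → [220/3, 392/3, 20/3]
+L3 (α=1/4) → [145/2, 597/4, 7]
+L4 (α=1/4) → [457/8, 2707/16, 9]
= [57, 169, 9]

at x=2,y=0 over L1,L3:
after L1 α=2/3: [220/3, 392/3, 20/3]
after L3 α=1/4: [145/2, 597/4, 7]
→ [72, 149, 7]

query (3,1) [L1,L3,L5] — begin 0,0,0
+L1 (α=1/2) → [62, 241/2, 26]
+L3 (α=1/3) → [99, 128, 278/3]
+L5 (α=1/3) → [130, 118, 1297/9]
= [130, 118, 144]


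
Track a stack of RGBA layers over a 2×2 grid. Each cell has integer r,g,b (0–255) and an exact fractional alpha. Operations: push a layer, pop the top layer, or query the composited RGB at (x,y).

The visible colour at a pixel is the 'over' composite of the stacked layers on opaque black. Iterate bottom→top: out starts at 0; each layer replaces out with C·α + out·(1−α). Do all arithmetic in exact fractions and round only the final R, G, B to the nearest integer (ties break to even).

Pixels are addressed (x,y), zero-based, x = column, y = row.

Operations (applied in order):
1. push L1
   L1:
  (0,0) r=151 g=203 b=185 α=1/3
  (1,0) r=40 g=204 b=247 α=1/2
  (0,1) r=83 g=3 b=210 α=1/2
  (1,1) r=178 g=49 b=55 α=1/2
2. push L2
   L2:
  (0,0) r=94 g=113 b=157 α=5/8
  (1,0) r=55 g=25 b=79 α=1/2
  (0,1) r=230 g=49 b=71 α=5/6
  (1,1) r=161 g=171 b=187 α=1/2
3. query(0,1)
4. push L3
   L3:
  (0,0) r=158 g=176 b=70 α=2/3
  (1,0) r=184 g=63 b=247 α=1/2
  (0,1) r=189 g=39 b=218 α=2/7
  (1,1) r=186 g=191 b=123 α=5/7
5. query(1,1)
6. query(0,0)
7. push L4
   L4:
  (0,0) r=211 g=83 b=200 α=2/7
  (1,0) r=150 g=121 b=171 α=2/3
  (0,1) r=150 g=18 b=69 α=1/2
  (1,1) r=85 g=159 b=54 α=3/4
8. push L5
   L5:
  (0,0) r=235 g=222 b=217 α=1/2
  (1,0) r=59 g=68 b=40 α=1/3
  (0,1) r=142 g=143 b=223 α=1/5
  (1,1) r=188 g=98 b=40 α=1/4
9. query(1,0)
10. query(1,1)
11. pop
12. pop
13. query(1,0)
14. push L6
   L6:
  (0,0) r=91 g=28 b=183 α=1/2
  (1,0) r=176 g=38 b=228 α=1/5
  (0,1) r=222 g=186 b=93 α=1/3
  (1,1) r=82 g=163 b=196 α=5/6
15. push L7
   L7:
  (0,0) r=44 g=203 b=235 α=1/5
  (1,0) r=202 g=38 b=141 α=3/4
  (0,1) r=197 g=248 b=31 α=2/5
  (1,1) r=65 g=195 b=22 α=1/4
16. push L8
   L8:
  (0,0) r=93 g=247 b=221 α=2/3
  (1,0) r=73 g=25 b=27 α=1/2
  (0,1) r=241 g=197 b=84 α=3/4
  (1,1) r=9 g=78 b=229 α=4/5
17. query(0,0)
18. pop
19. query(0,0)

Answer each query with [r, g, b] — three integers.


(0,1) stack=L1,L2; from [0,0,0]:
after L1 α=1/2: [83/2, 3/2, 105]
after L2 α=5/6: [2383/12, 493/12, 230/3]
= [199, 41, 77]

query (1,1) [L1,L2,L3] — begin 0,0,0
+L1 (α=1/2) → [89, 49/2, 55/2]
+L2 (α=1/2) → [125, 391/4, 429/4]
+L3 (α=5/7) → [1180/7, 2301/14, 237/2]
→ [169, 164, 118]

query (0,0) [L1,L2,L3] — begin 0,0,0
after L1 α=1/3: [151/3, 203/3, 185/3]
after L2 α=5/8: [621/8, 96, 485/4]
after L3 α=2/3: [3149/24, 448/3, 1045/12]
rounded: [131, 149, 87]

(1,0) stack=L1,L2,L3,L4,L5; from [0,0,0]:
+L1 (α=1/2) → [20, 102, 247/2]
+L2 (α=1/2) → [75/2, 127/2, 405/4]
+L3 (α=1/2) → [443/4, 253/4, 1393/8]
+L4 (α=2/3) → [1643/12, 407/4, 4129/24]
+L5 (α=1/3) → [1997/18, 181/2, 4609/36]
= [111, 90, 128]

at x=1,y=1 over L1,L2,L3,L4,L5:
+L1 (α=1/2) → [89, 49/2, 55/2]
+L2 (α=1/2) → [125, 391/4, 429/4]
+L3 (α=5/7) → [1180/7, 2301/14, 237/2]
+L4 (α=3/4) → [2965/28, 8979/56, 561/8]
+L5 (α=1/4) → [14159/112, 32425/224, 2003/32]
rounded: [126, 145, 63]

query (1,0) [L1,L2,L3] — begin 0,0,0
+L1 (α=1/2) → [20, 102, 247/2]
+L2 (α=1/2) → [75/2, 127/2, 405/4]
+L3 (α=1/2) → [443/4, 253/4, 1393/8]
→ [111, 63, 174]

query (0,0) [L1,L2,L3,L6,L7,L8] — begin 0,0,0
after L1 α=1/3: [151/3, 203/3, 185/3]
after L2 α=5/8: [621/8, 96, 485/4]
after L3 α=2/3: [3149/24, 448/3, 1045/12]
after L6 α=1/2: [5333/48, 266/3, 3241/24]
after L7 α=1/5: [5861/60, 1673/15, 4651/30]
after L8 α=2/3: [17021/180, 9083/45, 17911/90]
→ [95, 202, 199]

(0,0) stack=L1,L2,L3,L6,L7; from [0,0,0]:
+L1 (α=1/3) → [151/3, 203/3, 185/3]
+L2 (α=5/8) → [621/8, 96, 485/4]
+L3 (α=2/3) → [3149/24, 448/3, 1045/12]
+L6 (α=1/2) → [5333/48, 266/3, 3241/24]
+L7 (α=1/5) → [5861/60, 1673/15, 4651/30]
→ [98, 112, 155]


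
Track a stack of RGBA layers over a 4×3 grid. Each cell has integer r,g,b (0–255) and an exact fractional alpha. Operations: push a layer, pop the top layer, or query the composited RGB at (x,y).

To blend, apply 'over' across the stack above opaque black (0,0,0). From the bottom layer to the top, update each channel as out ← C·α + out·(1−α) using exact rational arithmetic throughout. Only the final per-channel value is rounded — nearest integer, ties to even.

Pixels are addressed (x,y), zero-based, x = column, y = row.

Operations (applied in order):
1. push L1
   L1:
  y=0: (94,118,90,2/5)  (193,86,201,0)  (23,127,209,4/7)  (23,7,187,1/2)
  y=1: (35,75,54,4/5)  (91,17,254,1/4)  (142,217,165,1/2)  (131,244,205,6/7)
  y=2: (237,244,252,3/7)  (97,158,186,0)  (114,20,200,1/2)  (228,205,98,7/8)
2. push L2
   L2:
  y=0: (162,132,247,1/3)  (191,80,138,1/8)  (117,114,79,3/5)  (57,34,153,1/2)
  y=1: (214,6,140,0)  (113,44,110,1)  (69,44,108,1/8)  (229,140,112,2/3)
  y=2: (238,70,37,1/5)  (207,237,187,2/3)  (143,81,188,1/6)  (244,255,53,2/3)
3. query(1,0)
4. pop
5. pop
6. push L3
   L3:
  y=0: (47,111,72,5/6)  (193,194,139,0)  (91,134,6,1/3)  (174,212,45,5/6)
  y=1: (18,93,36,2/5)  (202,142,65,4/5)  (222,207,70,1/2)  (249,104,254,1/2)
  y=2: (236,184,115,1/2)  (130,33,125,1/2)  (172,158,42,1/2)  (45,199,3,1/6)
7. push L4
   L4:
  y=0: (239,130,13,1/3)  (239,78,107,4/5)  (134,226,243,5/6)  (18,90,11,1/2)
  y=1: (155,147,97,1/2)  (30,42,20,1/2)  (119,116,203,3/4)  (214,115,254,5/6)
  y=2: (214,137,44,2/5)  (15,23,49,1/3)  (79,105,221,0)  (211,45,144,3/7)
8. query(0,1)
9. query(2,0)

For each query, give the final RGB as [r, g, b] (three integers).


(1,0) stack=L1,L2; from [0,0,0]:
+L1 (α=0) → [0, 0, 0]
+L2 (α=1/8) → [191/8, 10, 69/4]
rounded: [24, 10, 17]

(0,1) stack=L3,L4; from [0,0,0]:
after L3 α=2/5: [36/5, 186/5, 72/5]
after L4 α=1/2: [811/10, 921/10, 557/10]
= [81, 92, 56]

(2,0) stack=L3,L4; from [0,0,0]:
after L3 α=1/3: [91/3, 134/3, 2]
after L4 α=5/6: [2101/18, 1762/9, 1217/6]
= [117, 196, 203]


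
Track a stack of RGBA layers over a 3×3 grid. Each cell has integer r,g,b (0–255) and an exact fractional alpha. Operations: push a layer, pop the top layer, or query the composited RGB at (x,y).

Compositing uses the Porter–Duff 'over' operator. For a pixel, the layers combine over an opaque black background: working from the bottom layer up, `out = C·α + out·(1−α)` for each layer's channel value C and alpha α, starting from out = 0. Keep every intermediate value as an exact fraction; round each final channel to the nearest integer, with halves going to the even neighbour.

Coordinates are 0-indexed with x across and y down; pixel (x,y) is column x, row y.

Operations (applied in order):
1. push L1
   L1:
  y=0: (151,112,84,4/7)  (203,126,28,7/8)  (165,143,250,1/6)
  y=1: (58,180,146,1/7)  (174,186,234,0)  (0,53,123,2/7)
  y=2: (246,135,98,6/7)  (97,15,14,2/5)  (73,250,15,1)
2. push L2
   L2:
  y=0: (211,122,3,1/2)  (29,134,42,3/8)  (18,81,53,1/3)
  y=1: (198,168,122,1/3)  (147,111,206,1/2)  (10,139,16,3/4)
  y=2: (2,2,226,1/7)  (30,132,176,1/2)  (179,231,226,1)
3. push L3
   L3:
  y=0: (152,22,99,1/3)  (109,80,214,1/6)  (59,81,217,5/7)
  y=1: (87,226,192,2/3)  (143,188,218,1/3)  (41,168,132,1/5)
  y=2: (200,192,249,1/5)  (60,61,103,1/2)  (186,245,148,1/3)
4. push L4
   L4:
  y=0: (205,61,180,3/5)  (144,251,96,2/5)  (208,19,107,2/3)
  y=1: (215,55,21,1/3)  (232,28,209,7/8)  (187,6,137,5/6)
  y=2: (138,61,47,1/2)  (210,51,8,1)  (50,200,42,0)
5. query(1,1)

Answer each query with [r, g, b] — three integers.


query (1,1) [L1,L2,L3,L4] — begin 0,0,0
after L1 α=0: [0, 0, 0]
after L2 α=1/2: [147/2, 111/2, 103]
after L3 α=1/3: [290/3, 299/3, 424/3]
after L4 α=7/8: [2581/12, 887/24, 4813/24]
→ [215, 37, 201]
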